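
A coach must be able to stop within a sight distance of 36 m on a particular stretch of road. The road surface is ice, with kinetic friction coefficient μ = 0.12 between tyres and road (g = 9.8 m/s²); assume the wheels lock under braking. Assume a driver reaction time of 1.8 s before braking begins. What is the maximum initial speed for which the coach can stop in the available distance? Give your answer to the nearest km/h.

Maximum speed ≈ 26 km/h

a = μg = 0.12 × 9.8 = 1.176 m/s².
Stopping distance: v·t_r + v²/(2a) = 36 with t_r = 1.8 s and a = 1.176 m/s².
So v² + 4.234 v − 84.67 = 0.
Positive root: v = −a·t_r + √((a·t_r)² + 2a·d) = −2.117 + √(4.482 + 84.67) = 7.3250 m/s.
7.3250 m/s × 3.6 = 26.370 km/h.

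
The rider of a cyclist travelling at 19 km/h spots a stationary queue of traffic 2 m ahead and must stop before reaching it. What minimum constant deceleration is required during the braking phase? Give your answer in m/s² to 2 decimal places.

19 km/h ÷ 3.6 = 5.2778 m/s.
v² = 2a·d ⇒ a = v²/(2d) = 5.2778² / (2 × 2.000) = 27.855 / 4.000 = 6.9638 m/s².

Required deceleration ≈ 6.96 m/s²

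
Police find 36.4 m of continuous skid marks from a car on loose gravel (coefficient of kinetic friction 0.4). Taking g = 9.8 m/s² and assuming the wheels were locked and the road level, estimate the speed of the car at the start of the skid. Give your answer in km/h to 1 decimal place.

Deceleration a = μg = 0.4 × 9.8 = 3.920 m/s².
v = √(2a·d) = √(2 × 3.920 × 36.4) = √285.376 = 16.8931 m/s.
= 16.8931 × 3.6 = 60.815 km/h.

Initial speed ≈ 60.8 km/h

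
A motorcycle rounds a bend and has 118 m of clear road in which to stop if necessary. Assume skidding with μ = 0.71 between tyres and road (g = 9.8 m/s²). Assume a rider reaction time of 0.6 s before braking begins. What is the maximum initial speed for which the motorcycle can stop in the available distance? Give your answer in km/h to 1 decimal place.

Maximum speed ≈ 131.6 km/h

a = μg = 0.71 × 9.8 = 6.958 m/s².
Stopping distance: v·t_r + v²/(2a) = 118 with t_r = 0.6 s and a = 6.958 m/s².
So v² + 8.350 v − 1642.09 = 0.
Positive root: v = −a·t_r + √((a·t_r)² + 2a·d) = −4.175 + √(17.431 + 1642.09) = 36.5622 m/s.
36.5622 m/s × 3.6 = 131.624 km/h.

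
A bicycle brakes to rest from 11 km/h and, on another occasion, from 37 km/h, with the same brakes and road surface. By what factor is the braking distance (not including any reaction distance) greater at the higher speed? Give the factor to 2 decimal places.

Braking distance d = v²/(2a), so with a fixed, d ∝ v².
Factor = (37/11)² = 3.3636² = 11.3138.

Factor ≈ 11.31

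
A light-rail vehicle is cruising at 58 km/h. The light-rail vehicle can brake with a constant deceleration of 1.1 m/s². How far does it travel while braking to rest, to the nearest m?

Braking distance ≈ 118 m

58 km/h ÷ 3.6 = 16.1111 m/s.
Braking distance = v²/(2a) = 16.1111² / (2 × 1.100) = 259.568 / 2.200 = 117.985 m.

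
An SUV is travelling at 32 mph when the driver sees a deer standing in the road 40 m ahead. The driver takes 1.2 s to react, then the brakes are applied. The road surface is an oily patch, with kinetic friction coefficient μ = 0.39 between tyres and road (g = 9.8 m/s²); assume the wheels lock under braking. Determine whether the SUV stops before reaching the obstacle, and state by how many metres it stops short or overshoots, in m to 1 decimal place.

32 mph × 0.44704 = 14.3053 m/s.
a = μg = 0.39 × 9.8 = 3.822 m/s².
Reaction distance = 14.3053 × 1.2 = 17.166 m.
Braking distance = v²/(2a) = 204.642 / 7.644 = 26.772 m.
Total stopping distance = 17.166 + 26.772 = 43.938 m, vs 40 m available — it cannot stop in time and overshoots by 43.938 − 40 = 3.938 m.

No — it overshoots by 3.9 m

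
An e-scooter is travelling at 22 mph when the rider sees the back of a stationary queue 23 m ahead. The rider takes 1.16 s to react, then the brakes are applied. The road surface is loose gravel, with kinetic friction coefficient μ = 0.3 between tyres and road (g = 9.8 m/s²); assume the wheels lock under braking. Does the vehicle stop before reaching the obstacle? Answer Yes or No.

22 mph × 0.44704 = 9.8349 m/s.
a = μg = 0.3 × 9.8 = 2.940 m/s².
Reaction distance = 9.8349 × 1.16 = 11.408 m.
Braking distance = v²/(2a) = 96.725 / 5.880 = 16.450 m.
Total stopping distance = 11.408 + 16.450 = 27.858 m, vs 23 m available — it cannot stop in time and overshoots by 27.858 − 23 = 4.858 m.

No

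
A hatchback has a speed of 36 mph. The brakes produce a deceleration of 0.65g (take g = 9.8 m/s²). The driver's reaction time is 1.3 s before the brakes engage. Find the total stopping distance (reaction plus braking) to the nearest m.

36 mph × 0.44704 = 16.0934 m/s.
a = 0.65 × 9.8 = 6.370 m/s².
Reaction distance = v·t_r = 16.0934 × 1.3 = 20.921 m.
Braking distance = v²/(2a) = 16.0934² / (2 × 6.370) = 258.998 / 12.740 = 20.330 m.
Total = 20.921 + 20.330 = 41.251 m.

Total stopping distance ≈ 41 m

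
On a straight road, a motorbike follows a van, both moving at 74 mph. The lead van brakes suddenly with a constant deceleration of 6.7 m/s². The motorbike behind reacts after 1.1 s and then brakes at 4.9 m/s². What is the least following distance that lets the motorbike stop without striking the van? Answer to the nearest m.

74 mph × 0.44704 = 33.0810 m/s.
Leader travels v²/(2a_L) = 1094.353 / 13.400 = 81.668 m before stopping.
Follower covers v·t_r = 33.0810 × 1.1 = 36.389 m while reacting, then v²/(2a_F) = 1094.353 / 9.800 = 111.669 m while braking, for a total of 36.389 + 111.669 = 148.058 m.
Since a_F ≤ a_L and the follower starts braking later, the follower is never slower than the leader, so the closest approach is when both have stopped.
Minimum gap = 148.058 − 81.668 = 66.390 m.

Minimum gap ≈ 66 m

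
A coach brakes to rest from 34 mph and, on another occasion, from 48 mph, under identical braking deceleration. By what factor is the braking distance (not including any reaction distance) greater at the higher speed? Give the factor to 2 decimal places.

Braking distance d = v²/(2a), so with a fixed, d ∝ v².
Factor = (48/34)² = 1.4118² = 1.9932.

Factor ≈ 1.99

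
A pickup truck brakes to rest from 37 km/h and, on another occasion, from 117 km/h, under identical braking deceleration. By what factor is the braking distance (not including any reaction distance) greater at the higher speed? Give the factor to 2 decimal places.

Braking distance d = v²/(2a), so with a fixed, d ∝ v².
Factor = (117/37)² = 3.1622² = 9.9995.

Factor ≈ 10.00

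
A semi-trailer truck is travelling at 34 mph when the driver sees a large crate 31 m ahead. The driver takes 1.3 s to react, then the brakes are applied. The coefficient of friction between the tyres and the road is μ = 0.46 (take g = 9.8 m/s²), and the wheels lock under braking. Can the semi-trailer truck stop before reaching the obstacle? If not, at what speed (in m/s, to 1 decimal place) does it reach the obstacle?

34 mph × 0.44704 = 15.1994 m/s.
a = μg = 0.46 × 9.8 = 4.508 m/s².
Reaction distance = 15.1994 × 1.3 = 19.759 m.
Braking distance needed to stop: v²/(2a) = 231.022 / 9.016 = 25.624 m, so total needed = 19.759 + 25.624 = 45.383 m > 31 m — it cannot stop.
Distance remaining when braking begins: 31 − 19.759 = 11.241 m.
v² = v₀² − 2a·d = 231.022 − 2 × 4.508 × 11.241 = 129.673 m²/s².
v = √129.673 = 11.387 m/s.

No — it strikes the obstacle at 11.4 m/s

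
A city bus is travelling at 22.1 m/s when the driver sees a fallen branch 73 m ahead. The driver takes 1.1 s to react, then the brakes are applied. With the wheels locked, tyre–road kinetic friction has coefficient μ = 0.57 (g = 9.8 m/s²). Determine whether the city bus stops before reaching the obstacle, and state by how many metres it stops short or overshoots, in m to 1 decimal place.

a = μg = 0.57 × 9.8 = 5.586 m/s².
Reaction distance = 22.1000 × 1.1 = 24.310 m.
Braking distance = v²/(2a) = 488.410 / 11.172 = 43.717 m.
Total stopping distance = 24.310 + 43.717 = 68.027 m, vs 73 m available — it stops with 73 − 68.027 = 4.973 m to spare.

Yes — it stops 5.0 m short of the obstacle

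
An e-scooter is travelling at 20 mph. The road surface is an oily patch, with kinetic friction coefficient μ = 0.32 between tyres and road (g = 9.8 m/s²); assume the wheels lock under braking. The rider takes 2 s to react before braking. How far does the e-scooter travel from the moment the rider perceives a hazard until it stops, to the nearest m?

Total stopping distance ≈ 31 m

20 mph × 0.44704 = 8.9408 m/s.
a = μg = 0.32 × 9.8 = 3.136 m/s².
Reaction distance = v·t_r = 8.9408 × 2 = 17.882 m.
Braking distance = v²/(2a) = 8.9408² / (2 × 3.136) = 79.938 / 6.272 = 12.745 m.
Total = 17.882 + 12.745 = 30.627 m.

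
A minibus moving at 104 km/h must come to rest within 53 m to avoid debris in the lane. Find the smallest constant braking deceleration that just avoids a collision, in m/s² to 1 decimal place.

104 km/h ÷ 3.6 = 28.8889 m/s.
v² = 2a·d ⇒ a = v²/(2d) = 28.8889² / (2 × 53.000) = 834.569 / 106.000 = 7.8733 m/s².

Required deceleration ≈ 7.9 m/s²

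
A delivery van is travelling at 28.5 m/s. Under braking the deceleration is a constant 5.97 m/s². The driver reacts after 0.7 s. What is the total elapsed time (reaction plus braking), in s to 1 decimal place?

Braking time = v/a = 28.5000 / 5.970 = 4.774 s.
Total = 0.7 + 4.774 = 5.474 s.

Total time ≈ 5.5 s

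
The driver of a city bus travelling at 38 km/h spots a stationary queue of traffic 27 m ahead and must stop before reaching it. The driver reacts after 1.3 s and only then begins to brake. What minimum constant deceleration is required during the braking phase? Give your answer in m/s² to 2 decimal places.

Required deceleration ≈ 4.20 m/s²

38 km/h ÷ 3.6 = 10.5556 m/s.
Distance covered during reaction = 10.5556 × 1.3 = 13.722 m.
Distance available for braking: 27 − 13.722 = 13.278 m.
v² = 2a·d ⇒ a = v²/(2d) = 10.5556² / (2 × 13.278) = 111.421 / 26.556 = 4.1957 m/s².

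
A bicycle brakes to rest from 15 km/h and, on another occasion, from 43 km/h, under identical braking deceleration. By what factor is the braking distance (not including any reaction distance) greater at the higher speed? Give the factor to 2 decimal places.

Braking distance d = v²/(2a), so with a fixed, d ∝ v².
Factor = (43/15)² = 2.8667² = 8.2180.

Factor ≈ 8.22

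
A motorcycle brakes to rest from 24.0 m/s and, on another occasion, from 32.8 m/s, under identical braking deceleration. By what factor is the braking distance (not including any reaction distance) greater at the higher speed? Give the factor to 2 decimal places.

Braking distance d = v²/(2a), so with a fixed, d ∝ v².
Factor = (32.8/24.0)² = 1.3667² = 1.8679.

Factor ≈ 1.87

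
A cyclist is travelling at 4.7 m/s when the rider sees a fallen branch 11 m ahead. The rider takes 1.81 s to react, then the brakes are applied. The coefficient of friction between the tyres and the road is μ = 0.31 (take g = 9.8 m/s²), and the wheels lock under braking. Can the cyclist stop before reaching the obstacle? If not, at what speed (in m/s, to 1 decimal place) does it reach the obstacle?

a = μg = 0.31 × 9.8 = 3.038 m/s².
Reaction distance = 4.7000 × 1.81 = 8.507 m.
Braking distance needed to stop: v²/(2a) = 22.090 / 6.076 = 3.636 m, so total needed = 8.507 + 3.636 = 12.143 m > 11 m — it cannot stop.
Distance remaining when braking begins: 11 − 8.507 = 2.493 m.
v² = v₀² − 2a·d = 22.090 − 2 × 3.038 × 2.493 = 6.943 m²/s².
v = √6.943 = 2.635 m/s.

No — it strikes the obstacle at 2.6 m/s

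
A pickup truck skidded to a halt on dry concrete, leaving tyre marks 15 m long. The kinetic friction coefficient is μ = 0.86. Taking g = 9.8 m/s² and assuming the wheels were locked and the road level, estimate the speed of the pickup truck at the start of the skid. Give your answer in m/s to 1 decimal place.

Initial speed ≈ 15.9 m/s

Deceleration a = μg = 0.86 × 9.8 = 8.428 m/s².
v = √(2a·d) = √(2 × 8.428 × 15) = √252.840 = 15.9009 m/s.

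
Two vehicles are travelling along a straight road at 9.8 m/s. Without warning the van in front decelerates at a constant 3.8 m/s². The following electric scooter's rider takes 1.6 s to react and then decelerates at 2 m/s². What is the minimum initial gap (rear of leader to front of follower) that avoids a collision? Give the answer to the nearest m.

Leader travels v²/(2a_L) = 96.040 / 7.600 = 12.637 m before stopping.
Follower covers v·t_r = 9.8000 × 1.6 = 15.680 m while reacting, then v²/(2a_F) = 96.040 / 4.000 = 24.010 m while braking, for a total of 15.680 + 24.010 = 39.690 m.
Since a_F ≤ a_L and the follower starts braking later, the follower is never slower than the leader, so the closest approach is when both have stopped.
Minimum gap = 39.690 − 12.637 = 27.053 m.

Minimum gap ≈ 27 m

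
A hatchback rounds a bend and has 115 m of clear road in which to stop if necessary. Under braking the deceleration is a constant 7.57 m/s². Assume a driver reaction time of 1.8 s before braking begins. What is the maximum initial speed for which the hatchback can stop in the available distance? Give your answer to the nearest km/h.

Stopping distance: v·t_r + v²/(2a) = 115 with t_r = 1.8 s and a = 7.570 m/s².
So v² + 27.252 v − 1741.10 = 0.
Positive root: v = −a·t_r + √((a·t_r)² + 2a·d) = −13.626 + √(185.668 + 1741.10) = 30.2690 m/s.
30.2690 m/s × 3.6 = 108.968 km/h.

Maximum speed ≈ 109 km/h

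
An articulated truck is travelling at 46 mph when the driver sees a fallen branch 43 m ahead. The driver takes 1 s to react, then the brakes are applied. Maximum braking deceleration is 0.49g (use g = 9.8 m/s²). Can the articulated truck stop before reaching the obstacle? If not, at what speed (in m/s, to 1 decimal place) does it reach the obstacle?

46 mph × 0.44704 = 20.5638 m/s.
a = 0.49 × 9.8 = 4.802 m/s².
Reaction distance = 20.5638 × 1 = 20.564 m.
Braking distance needed to stop: v²/(2a) = 422.870 / 9.604 = 44.031 m, so total needed = 20.564 + 44.031 = 64.595 m > 43 m — it cannot stop.
Distance remaining when braking begins: 43 − 20.564 = 22.436 m.
v² = v₀² − 2a·d = 422.870 − 2 × 4.802 × 22.436 = 207.395 m²/s².
v = √207.395 = 14.401 m/s.

No — it strikes the obstacle at 14.4 m/s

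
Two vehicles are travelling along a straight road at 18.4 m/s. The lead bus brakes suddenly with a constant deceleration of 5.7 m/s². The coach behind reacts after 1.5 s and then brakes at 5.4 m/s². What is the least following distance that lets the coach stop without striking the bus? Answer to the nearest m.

Minimum gap ≈ 29 m

Leader travels v²/(2a_L) = 338.560 / 11.400 = 29.698 m before stopping.
Follower covers v·t_r = 18.4000 × 1.5 = 27.600 m while reacting, then v²/(2a_F) = 338.560 / 10.800 = 31.348 m while braking, for a total of 27.600 + 31.348 = 58.948 m.
Since a_F ≤ a_L and the follower starts braking later, the follower is never slower than the leader, so the closest approach is when both have stopped.
Minimum gap = 58.948 − 29.698 = 29.250 m.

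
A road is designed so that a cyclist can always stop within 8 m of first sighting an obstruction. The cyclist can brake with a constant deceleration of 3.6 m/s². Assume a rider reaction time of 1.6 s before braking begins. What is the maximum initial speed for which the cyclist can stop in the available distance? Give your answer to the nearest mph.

Maximum speed ≈ 8 mph

Stopping distance: v·t_r + v²/(2a) = 8 with t_r = 1.6 s and a = 3.600 m/s².
So v² + 11.520 v − 57.60 = 0.
Positive root: v = −a·t_r + √((a·t_r)² + 2a·d) = −5.760 + √(33.178 + 57.60) = 3.7677 m/s.
3.7677 m/s ÷ 0.44704 = 8.428 mph.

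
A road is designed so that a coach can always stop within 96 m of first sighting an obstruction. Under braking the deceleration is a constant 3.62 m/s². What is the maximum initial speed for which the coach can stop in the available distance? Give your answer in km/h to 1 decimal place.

v²/(2a) = d ⇒ v = √(2 × 3.620 × 96) = √695.04 = 26.3636 m/s.
26.3636 m/s × 3.6 = 94.909 km/h.

Maximum speed ≈ 94.9 km/h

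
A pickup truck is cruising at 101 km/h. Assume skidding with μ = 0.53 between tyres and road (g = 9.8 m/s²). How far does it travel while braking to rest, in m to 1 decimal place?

Braking distance ≈ 75.8 m

101 km/h ÷ 3.6 = 28.0556 m/s.
a = μg = 0.53 × 9.8 = 5.194 m/s².
Braking distance = v²/(2a) = 28.0556² / (2 × 5.194) = 787.117 / 10.388 = 75.772 m.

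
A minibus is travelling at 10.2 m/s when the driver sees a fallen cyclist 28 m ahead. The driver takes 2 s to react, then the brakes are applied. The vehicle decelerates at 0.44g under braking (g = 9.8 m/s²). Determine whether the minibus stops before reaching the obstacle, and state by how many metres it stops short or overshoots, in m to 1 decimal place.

No — it overshoots by 4.5 m

a = 0.44 × 9.8 = 4.312 m/s².
Reaction distance = 10.2000 × 2 = 20.400 m.
Braking distance = v²/(2a) = 104.040 / 8.624 = 12.064 m.
Total stopping distance = 20.400 + 12.064 = 32.464 m, vs 28 m available — it cannot stop in time and overshoots by 32.464 − 28 = 4.464 m.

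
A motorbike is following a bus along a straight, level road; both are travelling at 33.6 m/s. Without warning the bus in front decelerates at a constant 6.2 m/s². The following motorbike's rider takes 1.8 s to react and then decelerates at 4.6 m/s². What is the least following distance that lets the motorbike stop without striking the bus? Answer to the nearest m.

Leader travels v²/(2a_L) = 1128.960 / 12.400 = 91.045 m before stopping.
Follower covers v·t_r = 33.6000 × 1.8 = 60.480 m while reacting, then v²/(2a_F) = 1128.960 / 9.200 = 122.713 m while braking, for a total of 60.480 + 122.713 = 183.193 m.
Since a_F ≤ a_L and the follower starts braking later, the follower is never slower than the leader, so the closest approach is when both have stopped.
Minimum gap = 183.193 − 91.045 = 92.148 m.

Minimum gap ≈ 92 m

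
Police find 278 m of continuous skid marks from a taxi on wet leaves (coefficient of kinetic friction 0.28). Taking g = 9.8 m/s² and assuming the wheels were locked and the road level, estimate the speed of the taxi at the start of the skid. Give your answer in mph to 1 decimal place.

Initial speed ≈ 87.4 mph

Deceleration a = μg = 0.28 × 9.8 = 2.744 m/s².
v = √(2a·d) = √(2 × 2.744 × 278) = √1525.664 = 39.0597 m/s.
= 39.0597 ÷ 0.44704 = 87.374 mph.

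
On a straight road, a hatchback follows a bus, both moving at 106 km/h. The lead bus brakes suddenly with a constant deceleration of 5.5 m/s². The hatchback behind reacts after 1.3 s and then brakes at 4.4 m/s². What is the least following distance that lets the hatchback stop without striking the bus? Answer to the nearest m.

Minimum gap ≈ 58 m

106 km/h ÷ 3.6 = 29.4444 m/s.
Leader travels v²/(2a_L) = 866.973 / 11.000 = 78.816 m before stopping.
Follower covers v·t_r = 29.4444 × 1.3 = 38.278 m while reacting, then v²/(2a_F) = 866.973 / 8.800 = 98.520 m while braking, for a total of 38.278 + 98.520 = 136.798 m.
Since a_F ≤ a_L and the follower starts braking later, the follower is never slower than the leader, so the closest approach is when both have stopped.
Minimum gap = 136.798 − 78.816 = 57.982 m.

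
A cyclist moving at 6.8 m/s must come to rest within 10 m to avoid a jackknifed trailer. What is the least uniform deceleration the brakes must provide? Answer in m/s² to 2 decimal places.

Required deceleration ≈ 2.31 m/s²

v² = 2a·d ⇒ a = v²/(2d) = 6.8000² / (2 × 10.000) = 46.240 / 20.000 = 2.3120 m/s².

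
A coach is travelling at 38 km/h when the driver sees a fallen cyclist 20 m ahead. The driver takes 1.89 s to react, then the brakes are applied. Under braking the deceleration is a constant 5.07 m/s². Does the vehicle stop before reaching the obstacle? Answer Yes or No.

38 km/h ÷ 3.6 = 10.5556 m/s.
Reaction distance = 10.5556 × 1.89 = 19.950 m.
Braking distance = v²/(2a) = 111.421 / 10.140 = 10.988 m.
Total stopping distance = 19.950 + 10.988 = 30.938 m, vs 20 m available — it cannot stop in time and overshoots by 30.938 − 20 = 10.938 m.

No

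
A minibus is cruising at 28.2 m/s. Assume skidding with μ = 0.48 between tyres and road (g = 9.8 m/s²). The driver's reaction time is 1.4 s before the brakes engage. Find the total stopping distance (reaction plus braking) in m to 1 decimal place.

Total stopping distance ≈ 124.0 m

a = μg = 0.48 × 9.8 = 4.704 m/s².
Reaction distance = v·t_r = 28.2000 × 1.4 = 39.480 m.
Braking distance = v²/(2a) = 28.2000² / (2 × 4.704) = 795.240 / 9.408 = 84.528 m.
Total = 39.480 + 84.528 = 124.008 m.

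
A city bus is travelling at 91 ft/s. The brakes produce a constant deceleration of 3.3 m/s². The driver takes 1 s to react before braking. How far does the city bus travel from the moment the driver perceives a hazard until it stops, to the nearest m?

Total stopping distance ≈ 144 m

91 ft/s × 0.3048 = 27.7368 m/s.
Reaction distance = v·t_r = 27.7368 × 1 = 27.737 m.
Braking distance = v²/(2a) = 27.7368² / (2 × 3.300) = 769.330 / 6.600 = 116.565 m.
Total = 27.737 + 116.565 = 144.302 m.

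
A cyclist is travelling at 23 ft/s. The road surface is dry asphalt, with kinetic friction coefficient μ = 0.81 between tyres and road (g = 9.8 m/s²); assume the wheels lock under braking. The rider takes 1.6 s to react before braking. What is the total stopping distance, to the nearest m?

Total stopping distance ≈ 14 m

23 ft/s × 0.3048 = 7.0104 m/s.
a = μg = 0.81 × 9.8 = 7.938 m/s².
Reaction distance = v·t_r = 7.0104 × 1.6 = 11.217 m.
Braking distance = v²/(2a) = 7.0104² / (2 × 7.938) = 49.146 / 15.876 = 3.096 m.
Total = 11.217 + 3.096 = 14.313 m.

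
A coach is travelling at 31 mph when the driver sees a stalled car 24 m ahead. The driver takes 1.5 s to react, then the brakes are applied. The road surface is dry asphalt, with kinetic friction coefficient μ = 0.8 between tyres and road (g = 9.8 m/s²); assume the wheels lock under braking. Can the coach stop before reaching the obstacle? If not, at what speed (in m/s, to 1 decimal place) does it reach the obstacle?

31 mph × 0.44704 = 13.8582 m/s.
a = μg = 0.8 × 9.8 = 7.840 m/s².
Reaction distance = 13.8582 × 1.5 = 20.787 m.
Braking distance needed to stop: v²/(2a) = 192.050 / 15.680 = 12.248 m, so total needed = 20.787 + 12.248 = 33.035 m > 24 m — it cannot stop.
Distance remaining when braking begins: 24 − 20.787 = 3.213 m.
v² = v₀² − 2a·d = 192.050 − 2 × 7.840 × 3.213 = 141.670 m²/s².
v = √141.670 = 11.903 m/s.

No — it strikes the obstacle at 11.9 m/s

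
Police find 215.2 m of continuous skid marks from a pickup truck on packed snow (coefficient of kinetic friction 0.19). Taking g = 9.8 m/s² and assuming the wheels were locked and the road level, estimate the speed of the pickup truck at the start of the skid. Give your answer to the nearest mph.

Initial speed ≈ 63 mph

Deceleration a = μg = 0.19 × 9.8 = 1.862 m/s².
v = √(2a·d) = √(2 × 1.862 × 215.2) = √801.405 = 28.3091 m/s.
= 28.3091 ÷ 0.44704 = 63.326 mph.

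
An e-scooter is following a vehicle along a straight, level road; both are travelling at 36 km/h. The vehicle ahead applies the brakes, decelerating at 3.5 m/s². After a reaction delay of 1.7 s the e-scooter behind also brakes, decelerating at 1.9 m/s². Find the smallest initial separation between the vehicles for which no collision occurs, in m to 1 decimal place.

36 km/h ÷ 3.6 = 10.0000 m/s.
Leader travels v²/(2a_L) = 100.000 / 7.000 = 14.286 m before stopping.
Follower covers v·t_r = 10.0000 × 1.7 = 17.000 m while reacting, then v²/(2a_F) = 100.000 / 3.800 = 26.316 m while braking, for a total of 17.000 + 26.316 = 43.316 m.
Since a_F ≤ a_L and the follower starts braking later, the follower is never slower than the leader, so the closest approach is when both have stopped.
Minimum gap = 43.316 − 14.286 = 29.030 m.

Minimum gap ≈ 29.0 m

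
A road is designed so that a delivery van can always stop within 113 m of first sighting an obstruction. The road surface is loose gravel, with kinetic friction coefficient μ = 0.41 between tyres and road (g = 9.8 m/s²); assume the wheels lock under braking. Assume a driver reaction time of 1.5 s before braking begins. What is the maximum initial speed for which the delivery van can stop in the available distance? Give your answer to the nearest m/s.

a = μg = 0.41 × 9.8 = 4.018 m/s².
Stopping distance: v·t_r + v²/(2a) = 113 with t_r = 1.5 s and a = 4.018 m/s².
So v² + 12.054 v − 908.07 = 0.
Positive root: v = −a·t_r + √((a·t_r)² + 2a·d) = −6.027 + √(36.325 + 908.07) = 24.7040 m/s.

Maximum speed ≈ 25 m/s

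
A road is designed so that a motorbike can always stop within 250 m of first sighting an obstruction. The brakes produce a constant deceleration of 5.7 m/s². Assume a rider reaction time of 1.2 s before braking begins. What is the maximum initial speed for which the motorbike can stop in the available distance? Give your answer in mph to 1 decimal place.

Maximum speed ≈ 105.1 mph

Stopping distance: v·t_r + v²/(2a) = 250 with t_r = 1.2 s and a = 5.700 m/s².
So v² + 13.680 v − 2850.00 = 0.
Positive root: v = −a·t_r + √((a·t_r)² + 2a·d) = −6.840 + √(46.786 + 2850.00) = 46.9818 m/s.
46.9818 m/s ÷ 0.44704 = 105.095 mph.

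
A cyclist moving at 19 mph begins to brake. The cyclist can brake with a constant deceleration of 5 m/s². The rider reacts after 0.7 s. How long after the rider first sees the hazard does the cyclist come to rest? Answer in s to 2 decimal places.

19 mph × 0.44704 = 8.4938 m/s.
Braking time = v/a = 8.4938 / 5.000 = 1.699 s.
Total = 0.7 + 1.699 = 2.399 s.

Total time ≈ 2.40 s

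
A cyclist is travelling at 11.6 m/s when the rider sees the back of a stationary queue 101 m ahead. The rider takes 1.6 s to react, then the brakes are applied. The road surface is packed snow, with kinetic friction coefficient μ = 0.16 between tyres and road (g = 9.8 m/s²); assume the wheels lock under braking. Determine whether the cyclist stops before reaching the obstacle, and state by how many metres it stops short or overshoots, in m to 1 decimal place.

Yes — it stops 39.5 m short of the obstacle

a = μg = 0.16 × 9.8 = 1.568 m/s².
Reaction distance = 11.6000 × 1.6 = 18.560 m.
Braking distance = v²/(2a) = 134.560 / 3.136 = 42.908 m.
Total stopping distance = 18.560 + 42.908 = 61.468 m, vs 101 m available — it stops with 101 − 61.468 = 39.532 m to spare.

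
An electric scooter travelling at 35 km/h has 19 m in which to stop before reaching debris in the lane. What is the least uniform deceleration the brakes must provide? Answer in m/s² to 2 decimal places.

Required deceleration ≈ 2.49 m/s²

35 km/h ÷ 3.6 = 9.7222 m/s.
v² = 2a·d ⇒ a = v²/(2d) = 9.7222² / (2 × 19.000) = 94.521 / 38.000 = 2.4874 m/s².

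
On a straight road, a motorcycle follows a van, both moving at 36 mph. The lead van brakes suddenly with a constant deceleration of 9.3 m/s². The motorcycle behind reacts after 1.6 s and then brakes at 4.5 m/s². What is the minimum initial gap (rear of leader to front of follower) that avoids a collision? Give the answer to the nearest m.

36 mph × 0.44704 = 16.0934 m/s.
Leader travels v²/(2a_L) = 258.998 / 18.600 = 13.925 m before stopping.
Follower covers v·t_r = 16.0934 × 1.6 = 25.749 m while reacting, then v²/(2a_F) = 258.998 / 9.000 = 28.778 m while braking, for a total of 25.749 + 28.778 = 54.527 m.
Since a_F ≤ a_L and the follower starts braking later, the follower is never slower than the leader, so the closest approach is when both have stopped.
Minimum gap = 54.527 − 13.925 = 40.602 m.

Minimum gap ≈ 41 m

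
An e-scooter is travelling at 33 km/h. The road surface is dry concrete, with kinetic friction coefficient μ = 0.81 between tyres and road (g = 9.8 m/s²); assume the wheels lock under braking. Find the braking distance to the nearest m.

Braking distance ≈ 5 m

33 km/h ÷ 3.6 = 9.1667 m/s.
a = μg = 0.81 × 9.8 = 7.938 m/s².
Braking distance = v²/(2a) = 9.1667² / (2 × 7.938) = 84.028 / 15.876 = 5.293 m.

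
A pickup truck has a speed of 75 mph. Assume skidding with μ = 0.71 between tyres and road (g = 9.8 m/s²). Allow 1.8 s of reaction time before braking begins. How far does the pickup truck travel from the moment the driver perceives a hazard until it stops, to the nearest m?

Total stopping distance ≈ 141 m

75 mph × 0.44704 = 33.5280 m/s.
a = μg = 0.71 × 9.8 = 6.958 m/s².
Reaction distance = v·t_r = 33.5280 × 1.8 = 60.350 m.
Braking distance = v²/(2a) = 33.5280² / (2 × 6.958) = 1124.127 / 13.916 = 80.779 m.
Total = 60.350 + 80.779 = 141.129 m.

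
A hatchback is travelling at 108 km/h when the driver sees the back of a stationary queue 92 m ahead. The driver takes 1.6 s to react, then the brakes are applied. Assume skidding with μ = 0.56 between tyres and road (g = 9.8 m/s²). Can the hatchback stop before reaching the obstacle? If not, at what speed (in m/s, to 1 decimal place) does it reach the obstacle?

No — it strikes the obstacle at 20.4 m/s

108 km/h ÷ 3.6 = 30.0000 m/s.
a = μg = 0.56 × 9.8 = 5.488 m/s².
Reaction distance = 30.0000 × 1.6 = 48.000 m.
Braking distance needed to stop: v²/(2a) = 900.000 / 10.976 = 81.997 m, so total needed = 48.000 + 81.997 = 129.997 m > 92 m — it cannot stop.
Distance remaining when braking begins: 92 − 48.000 = 44.000 m.
v² = v₀² − 2a·d = 900.000 − 2 × 5.488 × 44.000 = 417.056 m²/s².
v = √417.056 = 20.422 m/s.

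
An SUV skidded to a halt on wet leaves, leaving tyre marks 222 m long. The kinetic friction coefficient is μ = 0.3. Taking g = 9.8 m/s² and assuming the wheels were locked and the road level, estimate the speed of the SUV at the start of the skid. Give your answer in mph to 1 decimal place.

Initial speed ≈ 80.8 mph

Deceleration a = μg = 0.3 × 9.8 = 2.940 m/s².
v = √(2a·d) = √(2 × 2.940 × 222) = √1305.360 = 36.1298 m/s.
= 36.1298 ÷ 0.44704 = 80.820 mph.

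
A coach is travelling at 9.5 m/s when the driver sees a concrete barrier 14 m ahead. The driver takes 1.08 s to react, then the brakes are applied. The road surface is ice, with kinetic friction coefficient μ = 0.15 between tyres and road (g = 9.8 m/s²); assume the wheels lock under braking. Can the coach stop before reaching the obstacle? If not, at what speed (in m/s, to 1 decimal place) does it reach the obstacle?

No — it strikes the obstacle at 8.9 m/s

a = μg = 0.15 × 9.8 = 1.470 m/s².
Reaction distance = 9.5000 × 1.08 = 10.260 m.
Braking distance needed to stop: v²/(2a) = 90.250 / 2.940 = 30.697 m, so total needed = 10.260 + 30.697 = 40.957 m > 14 m — it cannot stop.
Distance remaining when braking begins: 14 − 10.260 = 3.740 m.
v² = v₀² − 2a·d = 90.250 − 2 × 1.470 × 3.740 = 79.254 m²/s².
v = √79.254 = 8.902 m/s.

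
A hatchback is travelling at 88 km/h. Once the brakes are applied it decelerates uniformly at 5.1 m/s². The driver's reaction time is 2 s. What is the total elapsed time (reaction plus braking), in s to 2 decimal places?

88 km/h ÷ 3.6 = 24.4444 m/s.
Braking time = v/a = 24.4444 / 5.100 = 4.793 s.
Total = 2 + 4.793 = 6.793 s.

Total time ≈ 6.79 s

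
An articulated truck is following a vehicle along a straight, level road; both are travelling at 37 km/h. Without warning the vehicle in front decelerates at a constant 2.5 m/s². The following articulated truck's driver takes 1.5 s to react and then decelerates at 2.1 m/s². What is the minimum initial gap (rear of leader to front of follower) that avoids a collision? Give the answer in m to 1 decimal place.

37 km/h ÷ 3.6 = 10.2778 m/s.
Leader travels v²/(2a_L) = 105.633 / 5.000 = 21.127 m before stopping.
Follower covers v·t_r = 10.2778 × 1.5 = 15.417 m while reacting, then v²/(2a_F) = 105.633 / 4.200 = 25.151 m while braking, for a total of 15.417 + 25.151 = 40.568 m.
Since a_F ≤ a_L and the follower starts braking later, the follower is never slower than the leader, so the closest approach is when both have stopped.
Minimum gap = 40.568 − 21.127 = 19.441 m.

Minimum gap ≈ 19.4 m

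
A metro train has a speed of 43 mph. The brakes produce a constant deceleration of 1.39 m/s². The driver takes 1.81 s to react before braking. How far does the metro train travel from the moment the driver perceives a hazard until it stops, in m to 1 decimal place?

Total stopping distance ≈ 167.7 m

43 mph × 0.44704 = 19.2227 m/s.
Reaction distance = v·t_r = 19.2227 × 1.81 = 34.793 m.
Braking distance = v²/(2a) = 19.2227² / (2 × 1.390) = 369.512 / 2.780 = 132.918 m.
Total = 34.793 + 132.918 = 167.711 m.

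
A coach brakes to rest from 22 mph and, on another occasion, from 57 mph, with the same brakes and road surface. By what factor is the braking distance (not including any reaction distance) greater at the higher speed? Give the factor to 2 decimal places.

Factor ≈ 6.71

Braking distance d = v²/(2a), so with a fixed, d ∝ v².
Factor = (57/22)² = 2.5909² = 6.7128.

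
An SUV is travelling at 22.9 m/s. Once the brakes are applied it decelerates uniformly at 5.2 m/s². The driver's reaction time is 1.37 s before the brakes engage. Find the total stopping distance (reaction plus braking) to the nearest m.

Reaction distance = v·t_r = 22.9000 × 1.37 = 31.373 m.
Braking distance = v²/(2a) = 22.9000² / (2 × 5.200) = 524.410 / 10.400 = 50.424 m.
Total = 31.373 + 50.424 = 81.797 m.

Total stopping distance ≈ 82 m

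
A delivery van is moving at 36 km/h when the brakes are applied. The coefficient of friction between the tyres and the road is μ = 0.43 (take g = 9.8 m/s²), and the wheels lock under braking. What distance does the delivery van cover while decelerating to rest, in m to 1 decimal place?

Braking distance ≈ 11.9 m

36 km/h ÷ 3.6 = 10.0000 m/s.
a = μg = 0.43 × 9.8 = 4.214 m/s².
Braking distance = v²/(2a) = 10.0000² / (2 × 4.214) = 100.000 / 8.428 = 11.865 m.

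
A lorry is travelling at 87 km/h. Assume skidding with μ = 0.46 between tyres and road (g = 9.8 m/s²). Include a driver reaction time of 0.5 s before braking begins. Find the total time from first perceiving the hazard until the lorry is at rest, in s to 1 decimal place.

Total time ≈ 5.9 s

87 km/h ÷ 3.6 = 24.1667 m/s.
a = μg = 0.46 × 9.8 = 4.508 m/s².
Braking time = v/a = 24.1667 / 4.508 = 5.361 s.
Total = 0.5 + 5.361 = 5.861 s.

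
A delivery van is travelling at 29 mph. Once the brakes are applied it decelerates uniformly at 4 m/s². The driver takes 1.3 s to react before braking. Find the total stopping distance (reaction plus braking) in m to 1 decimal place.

Total stopping distance ≈ 37.9 m

29 mph × 0.44704 = 12.9642 m/s.
Reaction distance = v·t_r = 12.9642 × 1.3 = 16.853 m.
Braking distance = v²/(2a) = 12.9642² / (2 × 4.000) = 168.070 / 8.000 = 21.009 m.
Total = 16.853 + 21.009 = 37.862 m.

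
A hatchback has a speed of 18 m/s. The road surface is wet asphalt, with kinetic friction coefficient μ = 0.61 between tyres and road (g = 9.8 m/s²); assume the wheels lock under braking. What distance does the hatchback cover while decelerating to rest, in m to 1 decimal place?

a = μg = 0.61 × 9.8 = 5.978 m/s².
Braking distance = v²/(2a) = 18.0000² / (2 × 5.978) = 324.000 / 11.956 = 27.099 m.

Braking distance ≈ 27.1 m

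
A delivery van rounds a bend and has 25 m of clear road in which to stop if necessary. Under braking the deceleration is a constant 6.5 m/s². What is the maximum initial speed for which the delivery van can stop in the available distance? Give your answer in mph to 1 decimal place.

v²/(2a) = d ⇒ v = √(2 × 6.500 × 25) = √325.00 = 18.0278 m/s.
18.0278 m/s ÷ 0.44704 = 40.327 mph.

Maximum speed ≈ 40.3 mph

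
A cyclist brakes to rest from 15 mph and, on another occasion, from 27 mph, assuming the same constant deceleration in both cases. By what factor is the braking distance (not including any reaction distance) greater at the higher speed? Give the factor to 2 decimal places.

Factor ≈ 3.24

Braking distance d = v²/(2a), so with a fixed, d ∝ v².
Factor = (27/15)² = 1.8000² = 3.2400.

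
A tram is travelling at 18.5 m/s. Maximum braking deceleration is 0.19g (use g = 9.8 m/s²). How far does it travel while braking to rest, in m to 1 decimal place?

a = 0.19 × 9.8 = 1.862 m/s².
Braking distance = v²/(2a) = 18.5000² / (2 × 1.862) = 342.250 / 3.724 = 91.904 m.

Braking distance ≈ 91.9 m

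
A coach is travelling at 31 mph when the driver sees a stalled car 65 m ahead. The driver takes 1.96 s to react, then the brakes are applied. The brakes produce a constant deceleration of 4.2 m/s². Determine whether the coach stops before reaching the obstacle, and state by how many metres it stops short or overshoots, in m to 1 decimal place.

31 mph × 0.44704 = 13.8582 m/s.
Reaction distance = 13.8582 × 1.96 = 27.162 m.
Braking distance = v²/(2a) = 192.050 / 8.400 = 22.863 m.
Total stopping distance = 27.162 + 22.863 = 50.025 m, vs 65 m available — it stops with 65 − 50.025 = 14.975 m to spare.

Yes — it stops 15.0 m short of the obstacle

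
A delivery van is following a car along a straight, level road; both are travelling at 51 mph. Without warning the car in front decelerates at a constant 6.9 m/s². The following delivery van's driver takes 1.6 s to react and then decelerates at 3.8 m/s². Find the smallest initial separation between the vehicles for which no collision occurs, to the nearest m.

Minimum gap ≈ 67 m

51 mph × 0.44704 = 22.7990 m/s.
Leader travels v²/(2a_L) = 519.794 / 13.800 = 37.666 m before stopping.
Follower covers v·t_r = 22.7990 × 1.6 = 36.478 m while reacting, then v²/(2a_F) = 519.794 / 7.600 = 68.394 m while braking, for a total of 36.478 + 68.394 = 104.872 m.
Since a_F ≤ a_L and the follower starts braking later, the follower is never slower than the leader, so the closest approach is when both have stopped.
Minimum gap = 104.872 − 37.666 = 67.206 m.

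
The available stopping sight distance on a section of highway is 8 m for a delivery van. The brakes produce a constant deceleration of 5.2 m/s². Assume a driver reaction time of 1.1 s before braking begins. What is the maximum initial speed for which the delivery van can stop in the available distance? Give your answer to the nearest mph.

Maximum speed ≈ 11 mph

Stopping distance: v·t_r + v²/(2a) = 8 with t_r = 1.1 s and a = 5.200 m/s².
So v² + 11.440 v − 83.20 = 0.
Positive root: v = −a·t_r + √((a·t_r)² + 2a·d) = −5.720 + √(32.718 + 83.20) = 5.0465 m/s.
5.0465 m/s ÷ 0.44704 = 11.289 mph.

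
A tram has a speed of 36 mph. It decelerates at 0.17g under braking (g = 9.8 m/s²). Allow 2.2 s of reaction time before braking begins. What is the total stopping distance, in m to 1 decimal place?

36 mph × 0.44704 = 16.0934 m/s.
a = 0.17 × 9.8 = 1.666 m/s².
Reaction distance = v·t_r = 16.0934 × 2.2 = 35.405 m.
Braking distance = v²/(2a) = 16.0934² / (2 × 1.666) = 258.998 / 3.332 = 77.730 m.
Total = 35.405 + 77.730 = 113.135 m.

Total stopping distance ≈ 113.1 m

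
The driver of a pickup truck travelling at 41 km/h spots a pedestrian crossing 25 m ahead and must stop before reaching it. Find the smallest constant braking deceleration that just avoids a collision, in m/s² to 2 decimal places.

41 km/h ÷ 3.6 = 11.3889 m/s.
v² = 2a·d ⇒ a = v²/(2d) = 11.3889² / (2 × 25.000) = 129.707 / 50.000 = 2.5941 m/s².

Required deceleration ≈ 2.59 m/s²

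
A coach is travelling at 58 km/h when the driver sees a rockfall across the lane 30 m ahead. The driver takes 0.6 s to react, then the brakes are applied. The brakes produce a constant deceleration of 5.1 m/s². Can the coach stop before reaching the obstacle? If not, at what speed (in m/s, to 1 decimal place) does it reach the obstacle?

58 km/h ÷ 3.6 = 16.1111 m/s.
Reaction distance = 16.1111 × 0.6 = 9.667 m.
Braking distance needed to stop: v²/(2a) = 259.568 / 10.200 = 25.448 m, so total needed = 9.667 + 25.448 = 35.115 m > 30 m — it cannot stop.
Distance remaining when braking begins: 30 − 9.667 = 20.333 m.
v² = v₀² − 2a·d = 259.568 − 2 × 5.100 × 20.333 = 52.171 m²/s².
v = √52.171 = 7.223 m/s.

No — it strikes the obstacle at 7.2 m/s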